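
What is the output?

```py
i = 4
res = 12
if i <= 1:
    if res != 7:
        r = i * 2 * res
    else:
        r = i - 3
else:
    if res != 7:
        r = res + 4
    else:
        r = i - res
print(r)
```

16

i=4, res=12
i <= 1 is False; res != 7 is True
→ r = res + 4 = 16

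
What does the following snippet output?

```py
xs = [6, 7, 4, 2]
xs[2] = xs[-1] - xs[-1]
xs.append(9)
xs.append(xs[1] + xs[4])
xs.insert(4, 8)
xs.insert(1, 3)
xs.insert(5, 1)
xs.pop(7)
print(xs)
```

[6, 3, 7, 0, 2, 1, 8, 16]

xs[2] = xs[-1]-xs[-1] = 2-2 = 0 → [6, 7, 0, 2]
append 9 → [6, 7, 0, 2, 9]
append xs[1]+xs[4] = 7+9 = 16 → [6, 7, 0, 2, 9, 16]
insert 8 at 4 → [6, 7, 0, 2, 8, 9, 16]
insert 3 at 1 → [6, 3, 7, 0, 2, 8, 9, 16]
insert 1 at 5 → [6, 3, 7, 0, 2, 1, 8, 9, 16]
pop(7) removes 9 → [6, 3, 7, 0, 2, 1, 8, 16]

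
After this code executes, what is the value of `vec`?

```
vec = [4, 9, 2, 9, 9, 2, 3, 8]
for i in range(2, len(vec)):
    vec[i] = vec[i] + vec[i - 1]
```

[4, 9, 11, 20, 29, 31, 34, 42]

i=2: vec[2] = 2+9 = 11 → [4, 9, 11, 9, 9, 2, 3, 8]
i=3: vec[3] = 9+11 = 20 → [4, 9, 11, 20, 9, 2, 3, 8]
i=4: vec[4] = 9+20 = 29 → [4, 9, 11, 20, 29, 2, 3, 8]
i=5: vec[5] = 2+29 = 31 → [4, 9, 11, 20, 29, 31, 3, 8]
i=6: vec[6] = 3+31 = 34 → [4, 9, 11, 20, 29, 31, 34, 8]
i=7: vec[7] = 8+34 = 42 → [4, 9, 11, 20, 29, 31, 34, 42]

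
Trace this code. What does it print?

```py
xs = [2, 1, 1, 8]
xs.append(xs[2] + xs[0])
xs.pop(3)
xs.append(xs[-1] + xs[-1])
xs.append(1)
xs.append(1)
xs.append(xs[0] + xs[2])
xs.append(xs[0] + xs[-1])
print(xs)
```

append xs[2]+xs[0] = 1+2 = 3 → [2, 1, 1, 8, 3]
pop(3) removes 8 → [2, 1, 1, 3]
append xs[-1]+xs[-1] = 3+3 = 6 → [2, 1, 1, 3, 6]
append 1 → [2, 1, 1, 3, 6, 1]
append 1 → [2, 1, 1, 3, 6, 1, 1]
append xs[0]+xs[2] = 2+1 = 3 → [2, 1, 1, 3, 6, 1, 1, 3]
append xs[0]+xs[-1] = 2+3 = 5 → [2, 1, 1, 3, 6, 1, 1, 3, 5]

[2, 1, 1, 3, 6, 1, 1, 3, 5]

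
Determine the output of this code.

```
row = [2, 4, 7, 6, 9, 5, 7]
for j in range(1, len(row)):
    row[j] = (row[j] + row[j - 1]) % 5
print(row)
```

j=1: row[1] = (4+2)%5 = 1 → [2, 1, 7, 6, 9, 5, 7]
j=2: row[2] = (7+1)%5 = 3 → [2, 1, 3, 6, 9, 5, 7]
j=3: row[3] = (6+3)%5 = 4 → [2, 1, 3, 4, 9, 5, 7]
j=4: row[4] = (9+4)%5 = 3 → [2, 1, 3, 4, 3, 5, 7]
j=5: row[5] = (5+3)%5 = 3 → [2, 1, 3, 4, 3, 3, 7]
j=6: row[6] = (7+3)%5 = 0 → [2, 1, 3, 4, 3, 3, 0]

[2, 1, 3, 4, 3, 3, 0]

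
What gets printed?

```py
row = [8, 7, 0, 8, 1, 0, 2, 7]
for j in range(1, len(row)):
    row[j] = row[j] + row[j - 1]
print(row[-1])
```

33

j=1: row[1] = 7+8 = 15 → [8, 15, 0, 8, 1, 0, 2, 7]
j=2: row[2] = 0+15 = 15 → [8, 15, 15, 8, 1, 0, 2, 7]
j=3: row[3] = 8+15 = 23 → [8, 15, 15, 23, 1, 0, 2, 7]
j=4: row[4] = 1+23 = 24 → [8, 15, 15, 23, 24, 0, 2, 7]
j=5: row[5] = 0+24 = 24 → [8, 15, 15, 23, 24, 24, 2, 7]
j=6: row[6] = 2+24 = 26 → [8, 15, 15, 23, 24, 24, 26, 7]
j=7: row[7] = 7+26 = 33 → [8, 15, 15, 23, 24, 24, 26, 33]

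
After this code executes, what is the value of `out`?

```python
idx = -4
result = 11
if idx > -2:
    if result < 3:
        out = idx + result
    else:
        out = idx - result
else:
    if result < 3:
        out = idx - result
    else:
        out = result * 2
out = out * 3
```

idx=-4, result=11
idx > -2 is False; result < 3 is False
→ out = result * 2 = 22
out = 22*3 = 66

66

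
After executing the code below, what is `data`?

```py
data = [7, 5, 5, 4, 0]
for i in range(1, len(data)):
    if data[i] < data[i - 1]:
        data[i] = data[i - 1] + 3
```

i=1: 5<7, data[1] = 7+3 = 10 → [7, 10, 5, 4, 0]
i=2: 5<10, data[2] = 10+3 = 13 → [7, 10, 13, 4, 0]
i=3: 4<13, data[3] = 13+3 = 16 → [7, 10, 13, 16, 0]
i=4: 0<16, data[4] = 16+3 = 19 → [7, 10, 13, 16, 19]

[7, 10, 13, 16, 19]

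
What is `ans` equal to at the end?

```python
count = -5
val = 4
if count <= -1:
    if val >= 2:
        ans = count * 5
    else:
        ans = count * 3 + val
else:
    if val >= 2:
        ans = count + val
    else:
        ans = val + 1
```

count=-5, val=4
count <= -1 is True; val >= 2 is True
→ ans = count * 5 = -25

-25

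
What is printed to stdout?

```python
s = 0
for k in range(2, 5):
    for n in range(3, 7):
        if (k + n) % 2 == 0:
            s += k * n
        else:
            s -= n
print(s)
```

k=2,n=3: odd sum, s = 0-3 = -3
k=2,n=4: even sum, s = (-3)+8 = 5
k=2,n=5: odd sum, s = 5-5 = 0
k=2,n=6: even sum, s = 0+12 = 12
k=3,n=3: even sum, s = 12+9 = 21
k=3,n=4: odd sum, s = 21-4 = 17
k=3,n=5: even sum, s = 17+15 = 32
k=3,n=6: odd sum, s = 32-6 = 26
k=4,n=3: odd sum, s = 26-3 = 23
k=4,n=4: even sum, s = 23+16 = 39
k=4,n=5: odd sum, s = 39-5 = 34
k=4,n=6: even sum, s = 34+24 = 58

58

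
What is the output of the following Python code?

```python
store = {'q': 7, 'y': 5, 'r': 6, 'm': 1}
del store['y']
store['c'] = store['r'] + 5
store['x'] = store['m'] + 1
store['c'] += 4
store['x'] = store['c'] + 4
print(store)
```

del 'y' → {'q': 7, 'r': 6, 'm': 1}
store['c'] = store['r']+5 = 11 → {'q': 7, 'r': 6, 'm': 1, 'c': 11}
store['x'] = store['m']+1 = 2 → {'q': 7, 'r': 6, 'm': 1, 'c': 11, 'x': 2}
store['c'] = 11+4 = 15 → {'q': 7, 'r': 6, 'm': 1, 'c': 15, 'x': 2}
store['x'] = store['c']+4 = 19 → {'q': 7, 'r': 6, 'm': 1, 'c': 15, 'x': 19}

{'q': 7, 'r': 6, 'm': 1, 'c': 15, 'x': 19}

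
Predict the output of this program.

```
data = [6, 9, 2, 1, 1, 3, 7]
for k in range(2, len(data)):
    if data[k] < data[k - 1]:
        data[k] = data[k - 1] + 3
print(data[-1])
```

24

k=2: 2<9, data[2] = 9+3 = 12 → [6, 9, 12, 1, 1, 3, 7]
k=3: 1<12, data[3] = 12+3 = 15 → [6, 9, 12, 15, 1, 3, 7]
k=4: 1<15, data[4] = 15+3 = 18 → [6, 9, 12, 15, 18, 3, 7]
k=5: 3<18, data[5] = 18+3 = 21 → [6, 9, 12, 15, 18, 21, 7]
k=6: 7<21, data[6] = 21+3 = 24 → [6, 9, 12, 15, 18, 21, 24]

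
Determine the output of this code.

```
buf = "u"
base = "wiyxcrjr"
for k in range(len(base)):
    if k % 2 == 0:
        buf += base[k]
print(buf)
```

uwycj

k=0: add 'w' → 'uw'
k=1: skip
k=2: add 'y' → 'uwy'
k=3: skip
k=4: add 'c' → 'uwyc'
k=5: skip
k=6: add 'j' → 'uwycj'
k=7: skip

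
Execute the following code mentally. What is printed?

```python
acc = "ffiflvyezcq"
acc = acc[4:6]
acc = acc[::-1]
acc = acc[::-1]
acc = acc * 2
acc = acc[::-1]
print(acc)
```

vlvl

slice [4:6] → 'lv'
reverse → 'vl'
reverse → 'lv'
repeat ×2 → 'lvlv'
reverse → 'vlvl'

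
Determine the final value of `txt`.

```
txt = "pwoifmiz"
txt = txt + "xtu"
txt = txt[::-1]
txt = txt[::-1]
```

+ 'xtu' → 'pwoifmizxtu'
reverse → 'utxzimfiowp'
reverse → 'pwoifmizxtu'

'pwoifmizxtu'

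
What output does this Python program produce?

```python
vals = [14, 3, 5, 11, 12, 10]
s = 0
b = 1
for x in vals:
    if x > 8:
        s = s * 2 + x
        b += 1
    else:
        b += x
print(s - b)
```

177

x=14: >8, s = 0*2+14 = 14; b=2
x=3: not >8; b=5
x=5: not >8; b=10
x=11: >8, s = 14*2+11 = 39; b=11
x=12: >8, s = 39*2+12 = 90; b=12
x=10: >8, s = 90*2+10 = 190; b=13
s-b = 190-13 = 177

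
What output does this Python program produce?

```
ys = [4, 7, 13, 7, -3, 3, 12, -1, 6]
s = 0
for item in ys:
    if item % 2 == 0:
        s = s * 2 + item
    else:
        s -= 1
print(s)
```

24

item=4: even, s = 0*2+4 = 4
item=7: not even, s = 4-1 = 3
item=13: not even, s = 3-1 = 2
item=7: not even, s = 2-1 = 1
item=-3: not even, s = 1-1 = 0
item=3: not even, s = 0-1 = -1
item=12: even, s = (-1)*2+12 = 10
item=-1: not even, s = 10-1 = 9
item=6: even, s = 9*2+6 = 24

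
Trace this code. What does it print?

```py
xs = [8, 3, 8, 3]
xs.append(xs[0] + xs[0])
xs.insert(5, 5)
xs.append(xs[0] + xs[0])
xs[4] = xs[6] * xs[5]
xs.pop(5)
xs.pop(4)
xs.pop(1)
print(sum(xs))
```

35

append xs[0]+xs[0] = 8+8 = 16 → [8, 3, 8, 3, 16]
insert 5 at 5 → [8, 3, 8, 3, 16, 5]
append xs[0]+xs[0] = 8+8 = 16 → [8, 3, 8, 3, 16, 5, 16]
xs[4] = xs[6]*xs[5] = 16*5 = 80 → [8, 3, 8, 3, 80, 5, 16]
pop(5) removes 5 → [8, 3, 8, 3, 80, 16]
pop(4) removes 80 → [8, 3, 8, 3, 16]
pop(1) removes 3 → [8, 8, 3, 16]
sum = 35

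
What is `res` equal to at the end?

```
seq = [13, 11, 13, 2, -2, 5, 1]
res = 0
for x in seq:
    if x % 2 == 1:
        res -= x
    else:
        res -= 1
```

-45

x=13: odd, res = 0-13 = -13
x=11: odd, res = (-13)-11 = -24
x=13: odd, res = (-24)-13 = -37
x=2: not odd, res = (-37)-1 = -38
x=-2: not odd, res = (-38)-1 = -39
x=5: odd, res = (-39)-5 = -44
x=1: odd, res = (-44)-1 = -45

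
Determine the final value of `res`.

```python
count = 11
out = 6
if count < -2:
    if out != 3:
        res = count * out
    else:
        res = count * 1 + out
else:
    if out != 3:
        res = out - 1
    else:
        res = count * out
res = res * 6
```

30

count=11, out=6
count < -2 is False; out != 3 is True
→ res = out - 1 = 5
res = 5*6 = 30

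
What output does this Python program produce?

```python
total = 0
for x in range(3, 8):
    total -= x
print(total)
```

x=3: total = 0-3 = -3
x=4: total = (-3)-4 = -7
x=5: total = (-7)-5 = -12
x=6: total = (-12)-6 = -18
x=7: total = (-18)-7 = -25

-25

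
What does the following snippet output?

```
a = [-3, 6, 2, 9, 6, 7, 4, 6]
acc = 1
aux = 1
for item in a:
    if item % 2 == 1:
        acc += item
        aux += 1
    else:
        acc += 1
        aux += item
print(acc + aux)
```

item=-3: odd, acc = 1+(-3) = -2; aux=2
item=6: not odd, acc = (-2)+1 = -1; aux=8
item=2: not odd, acc = (-1)+1 = 0; aux=10
item=9: odd, acc = 0+9 = 9; aux=11
item=6: not odd, acc = 9+1 = 10; aux=17
item=7: odd, acc = 10+7 = 17; aux=18
item=4: not odd, acc = 17+1 = 18; aux=22
item=6: not odd, acc = 18+1 = 19; aux=28
acc+aux = 19+28 = 47

47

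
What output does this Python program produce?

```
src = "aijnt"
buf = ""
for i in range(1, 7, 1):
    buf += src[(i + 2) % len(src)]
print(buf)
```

i=1: add src[3]='n' → 'n'
i=2: add src[4]='t' → 'nt'
i=3: add src[0]='a' → 'nta'
i=4: add src[1]='i' → 'ntai'
i=5: add src[2]='j' → 'ntaij'
i=6: add src[3]='n' → 'ntaijn'

ntaijn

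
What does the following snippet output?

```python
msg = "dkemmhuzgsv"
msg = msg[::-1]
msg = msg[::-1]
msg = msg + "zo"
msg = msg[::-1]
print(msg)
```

ozvsgzuhmmekd

reverse → 'vsgzuhmmekd'
reverse → 'dkemmhuzgsv'
+ 'zo' → 'dkemmhuzgsvzo'
reverse → 'ozvsgzuhmmekd'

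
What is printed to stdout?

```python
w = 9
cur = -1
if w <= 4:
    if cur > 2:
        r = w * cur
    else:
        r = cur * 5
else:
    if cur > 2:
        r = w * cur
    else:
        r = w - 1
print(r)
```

w=9, cur=-1
w <= 4 is False; cur > 2 is False
→ r = w - 1 = 8

8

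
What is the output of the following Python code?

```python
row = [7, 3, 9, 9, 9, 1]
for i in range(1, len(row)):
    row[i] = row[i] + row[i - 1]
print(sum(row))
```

i=1: row[1] = 3+7 = 10 → [7, 10, 9, 9, 9, 1]
i=2: row[2] = 9+10 = 19 → [7, 10, 19, 9, 9, 1]
i=3: row[3] = 9+19 = 28 → [7, 10, 19, 28, 9, 1]
i=4: row[4] = 9+28 = 37 → [7, 10, 19, 28, 37, 1]
i=5: row[5] = 1+37 = 38 → [7, 10, 19, 28, 37, 38]
sum = 139

139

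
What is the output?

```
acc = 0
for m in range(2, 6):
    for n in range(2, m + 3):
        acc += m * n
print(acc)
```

m=2,n=2: acc = 0+4 = 4
m=2,n=3: acc = 4+6 = 10
m=2,n=4: acc = 10+8 = 18
m=3,n=2: acc = 18+6 = 24
m=3,n=3: acc = 24+9 = 33
m=3,n=4: acc = 33+12 = 45
m=3,n=5: acc = 45+15 = 60
m=4,n=2: acc = 60+8 = 68
m=4,n=3: acc = 68+12 = 80
m=4,n=4: acc = 80+16 = 96
m=4,n=5: acc = 96+20 = 116
m=4,n=6: acc = 116+24 = 140
m=5,n=2: acc = 140+10 = 150
m=5,n=3: acc = 150+15 = 165
m=5,n=4: acc = 165+20 = 185
m=5,n=5: acc = 185+25 = 210
m=5,n=6: acc = 210+30 = 240
m=5,n=7: acc = 240+35 = 275

275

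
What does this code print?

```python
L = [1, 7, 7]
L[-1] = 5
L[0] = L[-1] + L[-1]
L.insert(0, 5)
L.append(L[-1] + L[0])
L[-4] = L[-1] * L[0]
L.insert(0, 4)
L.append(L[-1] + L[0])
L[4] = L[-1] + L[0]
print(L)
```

L[-1] = 5 → [1, 7, 5]
L[0] = L[-1]+L[-1] = 5+5 = 10 → [10, 7, 5]
insert 5 at 0 → [5, 10, 7, 5]
append L[-1]+L[0] = 5+5 = 10 → [5, 10, 7, 5, 10]
L[-4] = L[-1]*L[0] = 10*5 = 50 → [5, 50, 7, 5, 10]
insert 4 at 0 → [4, 5, 50, 7, 5, 10]
append L[-1]+L[0] = 10+4 = 14 → [4, 5, 50, 7, 5, 10, 14]
L[4] = L[-1]+L[0] = 14+4 = 18 → [4, 5, 50, 7, 18, 10, 14]

[4, 5, 50, 7, 18, 10, 14]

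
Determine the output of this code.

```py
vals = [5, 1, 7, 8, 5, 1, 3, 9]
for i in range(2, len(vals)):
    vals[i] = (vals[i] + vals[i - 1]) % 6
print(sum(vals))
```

i=2: vals[2] = (7+1)%6 = 2 → [5, 1, 2, 8, 5, 1, 3, 9]
i=3: vals[3] = (8+2)%6 = 4 → [5, 1, 2, 4, 5, 1, 3, 9]
i=4: vals[4] = (5+4)%6 = 3 → [5, 1, 2, 4, 3, 1, 3, 9]
i=5: vals[5] = (1+3)%6 = 4 → [5, 1, 2, 4, 3, 4, 3, 9]
i=6: vals[6] = (3+4)%6 = 1 → [5, 1, 2, 4, 3, 4, 1, 9]
i=7: vals[7] = (9+1)%6 = 4 → [5, 1, 2, 4, 3, 4, 1, 4]
sum = 24

24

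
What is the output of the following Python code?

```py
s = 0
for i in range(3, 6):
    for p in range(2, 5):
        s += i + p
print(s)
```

i=3,p=2: s = 0+5 = 5
i=3,p=3: s = 5+6 = 11
i=3,p=4: s = 11+7 = 18
i=4,p=2: s = 18+6 = 24
i=4,p=3: s = 24+7 = 31
i=4,p=4: s = 31+8 = 39
i=5,p=2: s = 39+7 = 46
i=5,p=3: s = 46+8 = 54
i=5,p=4: s = 54+9 = 63

63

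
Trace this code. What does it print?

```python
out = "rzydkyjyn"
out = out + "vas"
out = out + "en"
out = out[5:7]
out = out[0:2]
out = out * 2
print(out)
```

+ 'vas' → 'rzydkyjynvas'
+ 'en' → 'rzydkyjynvasen'
slice [5:7] → 'yj'
slice [0:2] → 'yj'
repeat ×2 → 'yjyj'

yjyj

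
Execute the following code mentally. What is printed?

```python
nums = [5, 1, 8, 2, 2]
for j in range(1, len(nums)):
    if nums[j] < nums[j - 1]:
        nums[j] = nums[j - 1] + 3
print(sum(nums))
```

46

j=1: 1<5, nums[1] = 5+3 = 8 → [5, 8, 8, 2, 2]
j=2: 8>=8, unchanged → [5, 8, 8, 2, 2]
j=3: 2<8, nums[3] = 8+3 = 11 → [5, 8, 8, 11, 2]
j=4: 2<11, nums[4] = 11+3 = 14 → [5, 8, 8, 11, 14]
sum = 46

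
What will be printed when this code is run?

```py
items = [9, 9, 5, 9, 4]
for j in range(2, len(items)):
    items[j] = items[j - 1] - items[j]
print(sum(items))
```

8

j=2: items[2] = 9-5 = 4 → [9, 9, 4, 9, 4]
j=3: items[3] = 4-9 = -5 → [9, 9, 4, -5, 4]
j=4: items[4] = (-5)-4 = -9 → [9, 9, 4, -5, -9]
sum = 8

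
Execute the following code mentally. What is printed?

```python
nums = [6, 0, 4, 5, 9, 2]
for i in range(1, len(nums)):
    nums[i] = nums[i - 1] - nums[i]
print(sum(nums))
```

-15

i=1: nums[1] = 6-0 = 6 → [6, 6, 4, 5, 9, 2]
i=2: nums[2] = 6-4 = 2 → [6, 6, 2, 5, 9, 2]
i=3: nums[3] = 2-5 = -3 → [6, 6, 2, -3, 9, 2]
i=4: nums[4] = (-3)-9 = -12 → [6, 6, 2, -3, -12, 2]
i=5: nums[5] = (-12)-2 = -14 → [6, 6, 2, -3, -12, -14]
sum = -15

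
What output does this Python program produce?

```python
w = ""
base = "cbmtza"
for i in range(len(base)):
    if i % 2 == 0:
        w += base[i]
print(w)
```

cmz

i=0: add 'c' → 'c'
i=1: skip
i=2: add 'm' → 'cm'
i=3: skip
i=4: add 'z' → 'cmz'
i=5: skip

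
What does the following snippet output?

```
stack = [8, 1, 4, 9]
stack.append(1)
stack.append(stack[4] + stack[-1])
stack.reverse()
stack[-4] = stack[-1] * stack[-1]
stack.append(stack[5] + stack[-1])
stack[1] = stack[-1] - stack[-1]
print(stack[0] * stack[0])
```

append 1 → [8, 1, 4, 9, 1]
append stack[4]+stack[-1] = 1+1 = 2 → [8, 1, 4, 9, 1, 2]
reverse → [2, 1, 9, 4, 1, 8]
stack[-4] = stack[-1]*stack[-1] = 8*8 = 64 → [2, 1, 64, 4, 1, 8]
append stack[5]+stack[-1] = 8+8 = 16 → [2, 1, 64, 4, 1, 8, 16]
stack[1] = stack[-1]-stack[-1] = 16-16 = 0 → [2, 0, 64, 4, 1, 8, 16]
stack[0]*stack[0] = 2*2 = 4

4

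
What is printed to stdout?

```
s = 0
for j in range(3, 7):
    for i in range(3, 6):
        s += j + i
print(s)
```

j=3,i=3: s = 0+6 = 6
j=3,i=4: s = 6+7 = 13
j=3,i=5: s = 13+8 = 21
j=4,i=3: s = 21+7 = 28
j=4,i=4: s = 28+8 = 36
j=4,i=5: s = 36+9 = 45
j=5,i=3: s = 45+8 = 53
j=5,i=4: s = 53+9 = 62
j=5,i=5: s = 62+10 = 72
j=6,i=3: s = 72+9 = 81
j=6,i=4: s = 81+10 = 91
j=6,i=5: s = 91+11 = 102

102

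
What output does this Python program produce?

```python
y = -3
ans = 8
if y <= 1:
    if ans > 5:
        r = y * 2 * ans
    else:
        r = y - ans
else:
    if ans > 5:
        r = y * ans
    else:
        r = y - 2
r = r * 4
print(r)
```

-192

y=-3, ans=8
y <= 1 is True; ans > 5 is True
→ r = y * 2 * ans = -48
r = (-48)*4 = -192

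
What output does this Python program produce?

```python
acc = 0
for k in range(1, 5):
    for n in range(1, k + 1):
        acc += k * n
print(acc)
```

65

k=1,n=1: acc = 0+1 = 1
k=2,n=1: acc = 1+2 = 3
k=2,n=2: acc = 3+4 = 7
k=3,n=1: acc = 7+3 = 10
k=3,n=2: acc = 10+6 = 16
k=3,n=3: acc = 16+9 = 25
k=4,n=1: acc = 25+4 = 29
k=4,n=2: acc = 29+8 = 37
k=4,n=3: acc = 37+12 = 49
k=4,n=4: acc = 49+16 = 65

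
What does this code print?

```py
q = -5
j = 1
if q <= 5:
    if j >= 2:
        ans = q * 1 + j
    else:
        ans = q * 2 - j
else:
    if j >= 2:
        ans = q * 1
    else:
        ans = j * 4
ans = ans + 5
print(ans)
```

-6

q=-5, j=1
q <= 5 is True; j >= 2 is False
→ ans = q * 2 - j = -11
ans = (-11)+5 = -6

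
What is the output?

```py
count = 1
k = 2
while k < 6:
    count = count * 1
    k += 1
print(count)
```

k=2: count = 1*1 = 1
k=3: count = 1*1 = 1
k=4: count = 1*1 = 1
k=5: count = 1*1 = 1

1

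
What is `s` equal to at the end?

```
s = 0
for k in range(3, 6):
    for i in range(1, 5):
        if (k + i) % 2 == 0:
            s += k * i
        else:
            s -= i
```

40

k=3,i=1: even sum, s = 0+3 = 3
k=3,i=2: odd sum, s = 3-2 = 1
k=3,i=3: even sum, s = 1+9 = 10
k=3,i=4: odd sum, s = 10-4 = 6
k=4,i=1: odd sum, s = 6-1 = 5
k=4,i=2: even sum, s = 5+8 = 13
k=4,i=3: odd sum, s = 13-3 = 10
k=4,i=4: even sum, s = 10+16 = 26
k=5,i=1: even sum, s = 26+5 = 31
k=5,i=2: odd sum, s = 31-2 = 29
k=5,i=3: even sum, s = 29+15 = 44
k=5,i=4: odd sum, s = 44-4 = 40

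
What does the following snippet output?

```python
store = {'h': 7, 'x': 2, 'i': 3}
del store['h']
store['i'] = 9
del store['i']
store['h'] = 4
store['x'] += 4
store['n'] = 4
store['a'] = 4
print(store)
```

{'x': 6, 'h': 4, 'n': 4, 'a': 4}

del 'h' → {'x': 2, 'i': 3}
store['i'] = 9 → {'x': 2, 'i': 9}
del 'i' → {'x': 2}
store['h'] = 4 → {'x': 2, 'h': 4}
store['x'] = 2+4 = 6 → {'x': 6, 'h': 4}
store['n'] = 4 → {'x': 6, 'h': 4, 'n': 4}
store['a'] = 4 → {'x': 6, 'h': 4, 'n': 4, 'a': 4}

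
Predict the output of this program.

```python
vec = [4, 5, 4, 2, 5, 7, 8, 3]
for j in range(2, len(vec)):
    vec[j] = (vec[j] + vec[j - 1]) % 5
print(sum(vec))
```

j=2: vec[2] = (4+5)%5 = 4 → [4, 5, 4, 2, 5, 7, 8, 3]
j=3: vec[3] = (2+4)%5 = 1 → [4, 5, 4, 1, 5, 7, 8, 3]
j=4: vec[4] = (5+1)%5 = 1 → [4, 5, 4, 1, 1, 7, 8, 3]
j=5: vec[5] = (7+1)%5 = 3 → [4, 5, 4, 1, 1, 3, 8, 3]
j=6: vec[6] = (8+3)%5 = 1 → [4, 5, 4, 1, 1, 3, 1, 3]
j=7: vec[7] = (3+1)%5 = 4 → [4, 5, 4, 1, 1, 3, 1, 4]
sum = 23

23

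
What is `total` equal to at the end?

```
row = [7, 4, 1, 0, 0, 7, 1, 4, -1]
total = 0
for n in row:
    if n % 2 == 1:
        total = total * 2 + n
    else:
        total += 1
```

183

n=7: odd, total = 0*2+7 = 7
n=4: not odd, total = 7+1 = 8
n=1: odd, total = 8*2+1 = 17
n=0: not odd, total = 17+1 = 18
n=0: not odd, total = 18+1 = 19
n=7: odd, total = 19*2+7 = 45
n=1: odd, total = 45*2+1 = 91
n=4: not odd, total = 91+1 = 92
n=-1: odd, total = 92*2+(-1) = 183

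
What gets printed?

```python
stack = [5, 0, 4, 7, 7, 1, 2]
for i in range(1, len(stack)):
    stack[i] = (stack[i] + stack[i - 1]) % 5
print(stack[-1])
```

i=1: stack[1] = (0+5)%5 = 0 → [5, 0, 4, 7, 7, 1, 2]
i=2: stack[2] = (4+0)%5 = 4 → [5, 0, 4, 7, 7, 1, 2]
i=3: stack[3] = (7+4)%5 = 1 → [5, 0, 4, 1, 7, 1, 2]
i=4: stack[4] = (7+1)%5 = 3 → [5, 0, 4, 1, 3, 1, 2]
i=5: stack[5] = (1+3)%5 = 4 → [5, 0, 4, 1, 3, 4, 2]
i=6: stack[6] = (2+4)%5 = 1 → [5, 0, 4, 1, 3, 4, 1]

1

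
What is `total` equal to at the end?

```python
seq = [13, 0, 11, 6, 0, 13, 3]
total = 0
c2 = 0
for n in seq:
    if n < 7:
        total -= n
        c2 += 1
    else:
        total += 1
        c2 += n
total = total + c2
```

n=13: not <7, total = 0+1 = 1; c2=13
n=0: <7, total = 1-0 = 1; c2=14
n=11: not <7, total = 1+1 = 2; c2=25
n=6: <7, total = 2-6 = -4; c2=26
n=0: <7, total = (-4)-0 = -4; c2=27
n=13: not <7, total = (-4)+1 = -3; c2=40
n=3: <7, total = (-3)-3 = -6; c2=41
total+c2 = (-6)+41 = 35

35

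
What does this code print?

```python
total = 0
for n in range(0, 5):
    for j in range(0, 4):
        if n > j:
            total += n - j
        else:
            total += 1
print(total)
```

30

n=0,j=0: not 0>0, total = 0+1 = 1
n=0,j=1: not 0>1, total = 1+1 = 2
n=0,j=2: not 0>2, total = 2+1 = 3
n=0,j=3: not 0>3, total = 3+1 = 4
n=1,j=0: 1>0, total = 4+1 = 5
n=1,j=1: not 1>1, total = 5+1 = 6
n=1,j=2: not 1>2, total = 6+1 = 7
n=1,j=3: not 1>3, total = 7+1 = 8
n=2,j=0: 2>0, total = 8+2 = 10
n=2,j=1: 2>1, total = 10+1 = 11
n=2,j=2: not 2>2, total = 11+1 = 12
n=2,j=3: not 2>3, total = 12+1 = 13
n=3,j=0: 3>0, total = 13+3 = 16
n=3,j=1: 3>1, total = 16+2 = 18
n=3,j=2: 3>2, total = 18+1 = 19
n=3,j=3: not 3>3, total = 19+1 = 20
n=4,j=0: 4>0, total = 20+4 = 24
n=4,j=1: 4>1, total = 24+3 = 27
n=4,j=2: 4>2, total = 27+2 = 29
n=4,j=3: 4>3, total = 29+1 = 30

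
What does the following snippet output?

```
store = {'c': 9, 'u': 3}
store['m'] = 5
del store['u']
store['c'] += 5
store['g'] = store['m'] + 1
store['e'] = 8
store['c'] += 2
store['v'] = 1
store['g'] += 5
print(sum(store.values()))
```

store['m'] = 5 → {'c': 9, 'u': 3, 'm': 5}
del 'u' → {'c': 9, 'm': 5}
store['c'] = 9+5 = 14 → {'c': 14, 'm': 5}
store['g'] = store['m']+1 = 6 → {'c': 14, 'm': 5, 'g': 6}
store['e'] = 8 → {'c': 14, 'm': 5, 'g': 6, 'e': 8}
store['c'] = 14+2 = 16 → {'c': 16, 'm': 5, 'g': 6, 'e': 8}
store['v'] = 1 → {'c': 16, 'm': 5, 'g': 6, 'e': 8, 'v': 1}
store['g'] = 6+5 = 11 → {'c': 16, 'm': 5, 'g': 11, 'e': 8, 'v': 1}
sum of values = 41

41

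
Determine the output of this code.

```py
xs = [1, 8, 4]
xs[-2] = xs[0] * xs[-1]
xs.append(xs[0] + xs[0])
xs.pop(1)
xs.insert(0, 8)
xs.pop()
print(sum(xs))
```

xs[-2] = xs[0]*xs[-1] = 1*4 = 4 → [1, 4, 4]
append xs[0]+xs[0] = 1+1 = 2 → [1, 4, 4, 2]
pop(1) removes 4 → [1, 4, 2]
insert 8 at 0 → [8, 1, 4, 2]
pop() removes 2 → [8, 1, 4]
sum = 13

13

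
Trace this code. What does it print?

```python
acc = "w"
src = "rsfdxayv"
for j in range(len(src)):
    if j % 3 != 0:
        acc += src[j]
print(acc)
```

wsfxav

j=0: skip
j=1: add 's' → 'ws'
j=2: add 'f' → 'wsf'
j=3: skip
j=4: add 'x' → 'wsfx'
j=5: add 'a' → 'wsfxa'
j=6: skip
j=7: add 'v' → 'wsfxav'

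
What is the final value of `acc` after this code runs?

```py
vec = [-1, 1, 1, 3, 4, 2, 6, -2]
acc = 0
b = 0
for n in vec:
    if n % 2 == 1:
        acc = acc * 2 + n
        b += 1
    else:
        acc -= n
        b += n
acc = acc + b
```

5

n=-1: odd, acc = 0*2+(-1) = -1; b=1
n=1: odd, acc = (-1)*2+1 = -1; b=2
n=1: odd, acc = (-1)*2+1 = -1; b=3
n=3: odd, acc = (-1)*2+3 = 1; b=4
n=4: not odd, acc = 1-4 = -3; b=8
n=2: not odd, acc = (-3)-2 = -5; b=10
n=6: not odd, acc = (-5)-6 = -11; b=16
n=-2: not odd, acc = (-11)-(-2) = -9; b=14
acc+b = (-9)+14 = 5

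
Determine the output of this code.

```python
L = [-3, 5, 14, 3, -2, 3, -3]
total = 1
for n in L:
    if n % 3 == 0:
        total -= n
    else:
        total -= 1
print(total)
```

-2

n=-3: %3==0, total = 1-(-3) = 4
n=5: not %3==0, total = 4-1 = 3
n=14: not %3==0, total = 3-1 = 2
n=3: %3==0, total = 2-3 = -1
n=-2: not %3==0, total = (-1)-1 = -2
n=3: %3==0, total = (-2)-3 = -5
n=-3: %3==0, total = (-5)-(-3) = -2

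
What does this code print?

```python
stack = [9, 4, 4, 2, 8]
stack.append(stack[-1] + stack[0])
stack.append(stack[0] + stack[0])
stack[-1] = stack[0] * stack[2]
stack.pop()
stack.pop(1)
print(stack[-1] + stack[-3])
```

19

append stack[-1]+stack[0] = 8+9 = 17 → [9, 4, 4, 2, 8, 17]
append stack[0]+stack[0] = 9+9 = 18 → [9, 4, 4, 2, 8, 17, 18]
stack[-1] = stack[0]*stack[2] = 9*4 = 36 → [9, 4, 4, 2, 8, 17, 36]
pop() removes 36 → [9, 4, 4, 2, 8, 17]
pop(1) removes 4 → [9, 4, 2, 8, 17]
stack[-1]+stack[-3] = 17+2 = 19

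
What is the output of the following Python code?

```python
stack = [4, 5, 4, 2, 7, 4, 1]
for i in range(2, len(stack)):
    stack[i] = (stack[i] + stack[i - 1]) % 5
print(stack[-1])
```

3

i=2: stack[2] = (4+5)%5 = 4 → [4, 5, 4, 2, 7, 4, 1]
i=3: stack[3] = (2+4)%5 = 1 → [4, 5, 4, 1, 7, 4, 1]
i=4: stack[4] = (7+1)%5 = 3 → [4, 5, 4, 1, 3, 4, 1]
i=5: stack[5] = (4+3)%5 = 2 → [4, 5, 4, 1, 3, 2, 1]
i=6: stack[6] = (1+2)%5 = 3 → [4, 5, 4, 1, 3, 2, 3]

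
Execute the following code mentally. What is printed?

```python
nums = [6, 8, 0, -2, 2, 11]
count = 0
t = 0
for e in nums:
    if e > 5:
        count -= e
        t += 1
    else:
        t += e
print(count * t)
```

-75

e=6: >5, count = 0-6 = -6; t=1
e=8: >5, count = (-6)-8 = -14; t=2
e=0: not >5; t=2
e=-2: not >5; t=0
e=2: not >5; t=2
e=11: >5, count = (-14)-11 = -25; t=3
count*t = (-25)*3 = -75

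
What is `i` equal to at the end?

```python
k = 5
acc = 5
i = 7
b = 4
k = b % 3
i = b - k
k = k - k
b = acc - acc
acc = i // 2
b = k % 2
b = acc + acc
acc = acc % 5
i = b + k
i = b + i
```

4

k = 4%3 = 1
i = 4-1 = 3
k = 1-1 = 0
b = 5-5 = 0
acc = 3//2 = 1
b = 0%2 = 0
b = 1+1 = 2
acc = 1%5 = 1
i = 2+0 = 2
i = 2+2 = 4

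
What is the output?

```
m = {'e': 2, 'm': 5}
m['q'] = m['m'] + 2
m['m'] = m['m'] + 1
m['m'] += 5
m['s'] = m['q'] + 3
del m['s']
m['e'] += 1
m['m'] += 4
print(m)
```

{'e': 3, 'm': 15, 'q': 7}

m['q'] = m['m']+2 = 7 → {'e': 2, 'm': 5, 'q': 7}
m['m'] = m['m']+1 = 6 → {'e': 2, 'm': 6, 'q': 7}
m['m'] = 6+5 = 11 → {'e': 2, 'm': 11, 'q': 7}
m['s'] = m['q']+3 = 10 → {'e': 2, 'm': 11, 'q': 7, 's': 10}
del 's' → {'e': 2, 'm': 11, 'q': 7}
m['e'] = 2+1 = 3 → {'e': 3, 'm': 11, 'q': 7}
m['m'] = 11+4 = 15 → {'e': 3, 'm': 15, 'q': 7}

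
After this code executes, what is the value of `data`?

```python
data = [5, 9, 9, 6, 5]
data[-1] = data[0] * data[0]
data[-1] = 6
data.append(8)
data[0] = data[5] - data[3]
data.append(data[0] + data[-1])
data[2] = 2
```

[2, 9, 2, 6, 6, 8, 10]

data[-1] = data[0]*data[0] = 5*5 = 25 → [5, 9, 9, 6, 25]
data[-1] = 6 → [5, 9, 9, 6, 6]
append 8 → [5, 9, 9, 6, 6, 8]
data[0] = data[5]-data[3] = 8-6 = 2 → [2, 9, 9, 6, 6, 8]
append data[0]+data[-1] = 2+8 = 10 → [2, 9, 9, 6, 6, 8, 10]
data[2] = 2 → [2, 9, 2, 6, 6, 8, 10]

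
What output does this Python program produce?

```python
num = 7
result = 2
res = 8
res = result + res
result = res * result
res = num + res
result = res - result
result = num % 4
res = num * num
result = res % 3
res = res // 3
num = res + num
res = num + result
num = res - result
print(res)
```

24

res = 2+8 = 10
result = 10*2 = 20
res = 7+10 = 17
result = 17-20 = -3
result = 7%4 = 3
res = 7*7 = 49
result = 49%3 = 1
res = 49//3 = 16
num = 16+7 = 23
res = 23+1 = 24
num = 24-1 = 23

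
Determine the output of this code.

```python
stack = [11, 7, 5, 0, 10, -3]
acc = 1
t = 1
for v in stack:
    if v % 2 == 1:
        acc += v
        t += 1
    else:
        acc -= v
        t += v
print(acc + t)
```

26

v=11: odd, acc = 1+11 = 12; t=2
v=7: odd, acc = 12+7 = 19; t=3
v=5: odd, acc = 19+5 = 24; t=4
v=0: not odd, acc = 24-0 = 24; t=4
v=10: not odd, acc = 24-10 = 14; t=14
v=-3: odd, acc = 14+(-3) = 11; t=15
acc+t = 11+15 = 26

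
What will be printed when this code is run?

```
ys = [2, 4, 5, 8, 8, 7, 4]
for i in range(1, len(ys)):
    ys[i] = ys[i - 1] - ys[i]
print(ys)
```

[2, -2, -7, -15, -23, -30, -34]

i=1: ys[1] = 2-4 = -2 → [2, -2, 5, 8, 8, 7, 4]
i=2: ys[2] = (-2)-5 = -7 → [2, -2, -7, 8, 8, 7, 4]
i=3: ys[3] = (-7)-8 = -15 → [2, -2, -7, -15, 8, 7, 4]
i=4: ys[4] = (-15)-8 = -23 → [2, -2, -7, -15, -23, 7, 4]
i=5: ys[5] = (-23)-7 = -30 → [2, -2, -7, -15, -23, -30, 4]
i=6: ys[6] = (-30)-4 = -34 → [2, -2, -7, -15, -23, -30, -34]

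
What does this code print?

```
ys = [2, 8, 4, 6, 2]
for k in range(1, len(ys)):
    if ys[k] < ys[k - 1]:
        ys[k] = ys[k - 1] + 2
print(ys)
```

k=1: 8>=2, unchanged → [2, 8, 4, 6, 2]
k=2: 4<8, ys[2] = 8+2 = 10 → [2, 8, 10, 6, 2]
k=3: 6<10, ys[3] = 10+2 = 12 → [2, 8, 10, 12, 2]
k=4: 2<12, ys[4] = 12+2 = 14 → [2, 8, 10, 12, 14]

[2, 8, 10, 12, 14]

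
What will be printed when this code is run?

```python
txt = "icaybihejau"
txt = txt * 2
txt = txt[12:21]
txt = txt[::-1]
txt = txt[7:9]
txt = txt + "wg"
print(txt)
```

acwg

repeat ×2 → 'icaybihejauicaybihejau'
slice [12:21] → 'caybiheja'
reverse → 'ajehibyac'
slice [7:9] → 'ac'
+ 'wg' → 'acwg'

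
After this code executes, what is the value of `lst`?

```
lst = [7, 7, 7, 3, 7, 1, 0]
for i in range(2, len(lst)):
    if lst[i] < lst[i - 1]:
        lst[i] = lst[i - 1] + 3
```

i=2: 7>=7, unchanged → [7, 7, 7, 3, 7, 1, 0]
i=3: 3<7, lst[3] = 7+3 = 10 → [7, 7, 7, 10, 7, 1, 0]
i=4: 7<10, lst[4] = 10+3 = 13 → [7, 7, 7, 10, 13, 1, 0]
i=5: 1<13, lst[5] = 13+3 = 16 → [7, 7, 7, 10, 13, 16, 0]
i=6: 0<16, lst[6] = 16+3 = 19 → [7, 7, 7, 10, 13, 16, 19]

[7, 7, 7, 10, 13, 16, 19]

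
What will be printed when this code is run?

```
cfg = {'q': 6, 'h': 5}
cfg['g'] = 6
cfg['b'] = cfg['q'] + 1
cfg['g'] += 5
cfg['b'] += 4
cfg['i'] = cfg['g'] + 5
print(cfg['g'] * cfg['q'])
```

cfg['g'] = 6 → {'q': 6, 'h': 5, 'g': 6}
cfg['b'] = cfg['q']+1 = 7 → {'q': 6, 'h': 5, 'g': 6, 'b': 7}
cfg['g'] = 6+5 = 11 → {'q': 6, 'h': 5, 'g': 11, 'b': 7}
cfg['b'] = 7+4 = 11 → {'q': 6, 'h': 5, 'g': 11, 'b': 11}
cfg['i'] = cfg['g']+5 = 16 → {'q': 6, 'h': 5, 'g': 11, 'b': 11, 'i': 16}
cfg['g']*cfg['q'] = 11*6 = 66

66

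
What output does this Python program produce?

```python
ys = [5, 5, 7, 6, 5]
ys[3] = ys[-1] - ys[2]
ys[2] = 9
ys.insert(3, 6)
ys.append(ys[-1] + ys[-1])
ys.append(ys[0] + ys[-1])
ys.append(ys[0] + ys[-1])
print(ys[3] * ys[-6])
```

ys[3] = ys[-1]-ys[2] = 5-7 = -2 → [5, 5, 7, -2, 5]
ys[2] = 9 → [5, 5, 9, -2, 5]
insert 6 at 3 → [5, 5, 9, 6, -2, 5]
append ys[-1]+ys[-1] = 5+5 = 10 → [5, 5, 9, 6, -2, 5, 10]
append ys[0]+ys[-1] = 5+10 = 15 → [5, 5, 9, 6, -2, 5, 10, 15]
append ys[0]+ys[-1] = 5+15 = 20 → [5, 5, 9, 6, -2, 5, 10, 15, 20]
ys[3]*ys[-6] = 6*6 = 36

36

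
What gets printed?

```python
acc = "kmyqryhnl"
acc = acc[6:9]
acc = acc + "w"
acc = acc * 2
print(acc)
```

hnlwhnlw

slice [6:9] → 'hnl'
+ 'w' → 'hnlw'
repeat ×2 → 'hnlwhnlw'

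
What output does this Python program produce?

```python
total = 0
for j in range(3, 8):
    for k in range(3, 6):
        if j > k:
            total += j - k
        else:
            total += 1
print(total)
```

25

j=3,k=3: not 3>3, total = 0+1 = 1
j=3,k=4: not 3>4, total = 1+1 = 2
j=3,k=5: not 3>5, total = 2+1 = 3
j=4,k=3: 4>3, total = 3+1 = 4
j=4,k=4: not 4>4, total = 4+1 = 5
j=4,k=5: not 4>5, total = 5+1 = 6
j=5,k=3: 5>3, total = 6+2 = 8
j=5,k=4: 5>4, total = 8+1 = 9
j=5,k=5: not 5>5, total = 9+1 = 10
j=6,k=3: 6>3, total = 10+3 = 13
j=6,k=4: 6>4, total = 13+2 = 15
j=6,k=5: 6>5, total = 15+1 = 16
j=7,k=3: 7>3, total = 16+4 = 20
j=7,k=4: 7>4, total = 20+3 = 23
j=7,k=5: 7>5, total = 23+2 = 25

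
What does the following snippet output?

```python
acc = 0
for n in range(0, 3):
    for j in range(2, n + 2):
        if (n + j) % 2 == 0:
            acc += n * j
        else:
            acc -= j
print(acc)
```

n=1,j=2: odd sum, acc = 0-2 = -2
n=2,j=2: even sum, acc = (-2)+4 = 2
n=2,j=3: odd sum, acc = 2-3 = -1

-1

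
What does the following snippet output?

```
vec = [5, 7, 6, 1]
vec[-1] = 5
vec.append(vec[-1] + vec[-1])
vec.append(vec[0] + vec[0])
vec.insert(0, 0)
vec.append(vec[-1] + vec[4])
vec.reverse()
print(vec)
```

[15, 10, 10, 5, 6, 7, 5, 0]

vec[-1] = 5 → [5, 7, 6, 5]
append vec[-1]+vec[-1] = 5+5 = 10 → [5, 7, 6, 5, 10]
append vec[0]+vec[0] = 5+5 = 10 → [5, 7, 6, 5, 10, 10]
insert 0 at 0 → [0, 5, 7, 6, 5, 10, 10]
append vec[-1]+vec[4] = 10+5 = 15 → [0, 5, 7, 6, 5, 10, 10, 15]
reverse → [15, 10, 10, 5, 6, 7, 5, 0]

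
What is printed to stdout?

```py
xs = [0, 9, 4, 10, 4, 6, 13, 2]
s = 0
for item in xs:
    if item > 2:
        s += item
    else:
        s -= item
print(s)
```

item=0: not >2, s = 0-0 = 0
item=9: >2, s = 0+9 = 9
item=4: >2, s = 9+4 = 13
item=10: >2, s = 13+10 = 23
item=4: >2, s = 23+4 = 27
item=6: >2, s = 27+6 = 33
item=13: >2, s = 33+13 = 46
item=2: not >2, s = 46-2 = 44

44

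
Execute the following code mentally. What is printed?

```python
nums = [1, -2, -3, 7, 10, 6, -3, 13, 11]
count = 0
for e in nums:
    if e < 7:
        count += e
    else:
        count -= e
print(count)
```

-42

e=1: <7, count = 0+1 = 1
e=-2: <7, count = 1+(-2) = -1
e=-3: <7, count = (-1)+(-3) = -4
e=7: not <7, count = (-4)-7 = -11
e=10: not <7, count = (-11)-10 = -21
e=6: <7, count = (-21)+6 = -15
e=-3: <7, count = (-15)+(-3) = -18
e=13: not <7, count = (-18)-13 = -31
e=11: not <7, count = (-31)-11 = -42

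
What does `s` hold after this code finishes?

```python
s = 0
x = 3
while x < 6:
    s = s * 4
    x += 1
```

0

x=3: s = 0*4 = 0
x=4: s = 0*4 = 0
x=5: s = 0*4 = 0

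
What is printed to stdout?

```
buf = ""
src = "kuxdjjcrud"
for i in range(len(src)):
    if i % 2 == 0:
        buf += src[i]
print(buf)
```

i=0: add 'k' → 'k'
i=1: skip
i=2: add 'x' → 'kx'
i=3: skip
i=4: add 'j' → 'kxj'
i=5: skip
i=6: add 'c' → 'kxjc'
i=7: skip
i=8: add 'u' → 'kxjcu'
i=9: skip

kxjcu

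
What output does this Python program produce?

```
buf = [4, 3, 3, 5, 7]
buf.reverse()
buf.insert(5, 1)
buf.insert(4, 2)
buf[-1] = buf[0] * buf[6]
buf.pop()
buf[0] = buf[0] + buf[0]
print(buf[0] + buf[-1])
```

18

reverse → [7, 5, 3, 3, 4]
insert 1 at 5 → [7, 5, 3, 3, 4, 1]
insert 2 at 4 → [7, 5, 3, 3, 2, 4, 1]
buf[-1] = buf[0]*buf[6] = 7*1 = 7 → [7, 5, 3, 3, 2, 4, 7]
pop() removes 7 → [7, 5, 3, 3, 2, 4]
buf[0] = buf[0]+buf[0] = 7+7 = 14 → [14, 5, 3, 3, 2, 4]
buf[0]+buf[-1] = 14+4 = 18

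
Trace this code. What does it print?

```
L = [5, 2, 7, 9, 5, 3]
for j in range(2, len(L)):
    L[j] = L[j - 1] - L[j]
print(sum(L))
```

j=2: L[2] = 2-7 = -5 → [5, 2, -5, 9, 5, 3]
j=3: L[3] = (-5)-9 = -14 → [5, 2, -5, -14, 5, 3]
j=4: L[4] = (-14)-5 = -19 → [5, 2, -5, -14, -19, 3]
j=5: L[5] = (-19)-3 = -22 → [5, 2, -5, -14, -19, -22]
sum = -53

-53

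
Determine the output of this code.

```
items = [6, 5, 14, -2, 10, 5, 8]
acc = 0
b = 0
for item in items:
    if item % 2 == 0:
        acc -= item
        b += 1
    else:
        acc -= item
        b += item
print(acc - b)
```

item=6: even, acc = 0-6 = -6; b=1
item=5: not even, acc = (-6)-5 = -11; b=6
item=14: even, acc = (-11)-14 = -25; b=7
item=-2: even, acc = (-25)-(-2) = -23; b=8
item=10: even, acc = (-23)-10 = -33; b=9
item=5: not even, acc = (-33)-5 = -38; b=14
item=8: even, acc = (-38)-8 = -46; b=15
acc-b = (-46)-15 = -61

-61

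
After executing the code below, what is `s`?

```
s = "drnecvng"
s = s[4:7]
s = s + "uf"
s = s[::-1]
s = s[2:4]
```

'nv'

slice [4:7] → 'cvn'
+ 'uf' → 'cvnuf'
reverse → 'funvc'
slice [2:4] → 'nv'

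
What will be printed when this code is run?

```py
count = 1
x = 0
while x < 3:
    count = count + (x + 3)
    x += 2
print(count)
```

9

x=0: count = 1+3 = 4
x=2: count = 4+5 = 9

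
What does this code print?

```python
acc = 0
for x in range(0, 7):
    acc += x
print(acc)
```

x=0: acc = 0+0 = 0
x=1: acc = 0+1 = 1
x=2: acc = 1+2 = 3
x=3: acc = 3+3 = 6
x=4: acc = 6+4 = 10
x=5: acc = 10+5 = 15
x=6: acc = 15+6 = 21

21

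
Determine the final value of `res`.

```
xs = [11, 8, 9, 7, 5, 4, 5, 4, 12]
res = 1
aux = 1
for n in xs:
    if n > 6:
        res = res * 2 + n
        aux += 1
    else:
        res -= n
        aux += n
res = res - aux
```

n=11: >6, res = 1*2+11 = 13; aux=2
n=8: >6, res = 13*2+8 = 34; aux=3
n=9: >6, res = 34*2+9 = 77; aux=4
n=7: >6, res = 77*2+7 = 161; aux=5
n=5: not >6, res = 161-5 = 156; aux=10
n=4: not >6, res = 156-4 = 152; aux=14
n=5: not >6, res = 152-5 = 147; aux=19
n=4: not >6, res = 147-4 = 143; aux=23
n=12: >6, res = 143*2+12 = 298; aux=24
res-aux = 298-24 = 274

274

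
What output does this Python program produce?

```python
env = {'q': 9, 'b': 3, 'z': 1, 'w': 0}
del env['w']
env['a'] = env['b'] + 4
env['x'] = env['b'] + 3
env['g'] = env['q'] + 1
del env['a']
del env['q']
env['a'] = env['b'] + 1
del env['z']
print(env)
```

del 'w' → {'q': 9, 'b': 3, 'z': 1}
env['a'] = env['b']+4 = 7 → {'q': 9, 'b': 3, 'z': 1, 'a': 7}
env['x'] = env['b']+3 = 6 → {'q': 9, 'b': 3, 'z': 1, 'a': 7, 'x': 6}
env['g'] = env['q']+1 = 10 → {'q': 9, 'b': 3, 'z': 1, 'a': 7, 'x': 6, 'g': 10}
del 'a' → {'q': 9, 'b': 3, 'z': 1, 'x': 6, 'g': 10}
del 'q' → {'b': 3, 'z': 1, 'x': 6, 'g': 10}
env['a'] = env['b']+1 = 4 → {'b': 3, 'z': 1, 'x': 6, 'g': 10, 'a': 4}
del 'z' → {'b': 3, 'x': 6, 'g': 10, 'a': 4}

{'b': 3, 'x': 6, 'g': 10, 'a': 4}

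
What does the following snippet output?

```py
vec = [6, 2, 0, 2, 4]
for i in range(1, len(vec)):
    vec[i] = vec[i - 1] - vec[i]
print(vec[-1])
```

-2

i=1: vec[1] = 6-2 = 4 → [6, 4, 0, 2, 4]
i=2: vec[2] = 4-0 = 4 → [6, 4, 4, 2, 4]
i=3: vec[3] = 4-2 = 2 → [6, 4, 4, 2, 4]
i=4: vec[4] = 2-4 = -2 → [6, 4, 4, 2, -2]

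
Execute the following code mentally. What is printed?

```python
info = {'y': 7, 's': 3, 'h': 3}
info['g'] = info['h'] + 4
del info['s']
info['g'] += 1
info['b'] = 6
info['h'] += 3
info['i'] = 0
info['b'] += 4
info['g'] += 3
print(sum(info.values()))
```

34

info['g'] = info['h']+4 = 7 → {'y': 7, 's': 3, 'h': 3, 'g': 7}
del 's' → {'y': 7, 'h': 3, 'g': 7}
info['g'] = 7+1 = 8 → {'y': 7, 'h': 3, 'g': 8}
info['b'] = 6 → {'y': 7, 'h': 3, 'g': 8, 'b': 6}
info['h'] = 3+3 = 6 → {'y': 7, 'h': 6, 'g': 8, 'b': 6}
info['i'] = 0 → {'y': 7, 'h': 6, 'g': 8, 'b': 6, 'i': 0}
info['b'] = 6+4 = 10 → {'y': 7, 'h': 6, 'g': 8, 'b': 10, 'i': 0}
info['g'] = 8+3 = 11 → {'y': 7, 'h': 6, 'g': 11, 'b': 10, 'i': 0}
sum of values = 34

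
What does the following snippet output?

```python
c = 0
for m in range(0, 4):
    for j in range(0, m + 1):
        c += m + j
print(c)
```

m=0,j=0: c = 0+0 = 0
m=1,j=0: c = 0+1 = 1
m=1,j=1: c = 1+2 = 3
m=2,j=0: c = 3+2 = 5
m=2,j=1: c = 5+3 = 8
m=2,j=2: c = 8+4 = 12
m=3,j=0: c = 12+3 = 15
m=3,j=1: c = 15+4 = 19
m=3,j=2: c = 19+5 = 24
m=3,j=3: c = 24+6 = 30

30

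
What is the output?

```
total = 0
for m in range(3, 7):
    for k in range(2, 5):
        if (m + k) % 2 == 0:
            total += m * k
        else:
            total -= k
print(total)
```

m=3,k=2: odd sum, total = 0-2 = -2
m=3,k=3: even sum, total = (-2)+9 = 7
m=3,k=4: odd sum, total = 7-4 = 3
m=4,k=2: even sum, total = 3+8 = 11
m=4,k=3: odd sum, total = 11-3 = 8
m=4,k=4: even sum, total = 8+16 = 24
m=5,k=2: odd sum, total = 24-2 = 22
m=5,k=3: even sum, total = 22+15 = 37
m=5,k=4: odd sum, total = 37-4 = 33
m=6,k=2: even sum, total = 33+12 = 45
m=6,k=3: odd sum, total = 45-3 = 42
m=6,k=4: even sum, total = 42+24 = 66

66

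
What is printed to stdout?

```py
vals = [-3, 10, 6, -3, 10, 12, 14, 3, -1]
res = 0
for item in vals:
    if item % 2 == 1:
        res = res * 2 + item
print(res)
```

item=-3: odd, res = 0*2+(-3) = -3
item=10: not odd
item=6: not odd
item=-3: odd, res = (-3)*2+(-3) = -9
item=10: not odd
item=12: not odd
item=14: not odd
item=3: odd, res = (-9)*2+3 = -15
item=-1: odd, res = (-15)*2+(-1) = -31

-31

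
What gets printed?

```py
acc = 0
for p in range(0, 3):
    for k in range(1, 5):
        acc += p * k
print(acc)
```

p=0,k=1: acc = 0+0 = 0
p=0,k=2: acc = 0+0 = 0
p=0,k=3: acc = 0+0 = 0
p=0,k=4: acc = 0+0 = 0
p=1,k=1: acc = 0+1 = 1
p=1,k=2: acc = 1+2 = 3
p=1,k=3: acc = 3+3 = 6
p=1,k=4: acc = 6+4 = 10
p=2,k=1: acc = 10+2 = 12
p=2,k=2: acc = 12+4 = 16
p=2,k=3: acc = 16+6 = 22
p=2,k=4: acc = 22+8 = 30

30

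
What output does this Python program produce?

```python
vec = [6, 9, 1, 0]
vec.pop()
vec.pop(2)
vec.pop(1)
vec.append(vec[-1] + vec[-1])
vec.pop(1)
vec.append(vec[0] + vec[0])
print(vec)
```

[6, 12]

pop() removes 0 → [6, 9, 1]
pop(2) removes 1 → [6, 9]
pop(1) removes 9 → [6]
append vec[-1]+vec[-1] = 6+6 = 12 → [6, 12]
pop(1) removes 12 → [6]
append vec[0]+vec[0] = 6+6 = 12 → [6, 12]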